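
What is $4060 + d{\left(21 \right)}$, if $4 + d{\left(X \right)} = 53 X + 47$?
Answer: $5216$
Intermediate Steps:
$d{\left(X \right)} = 43 + 53 X$ ($d{\left(X \right)} = -4 + \left(53 X + 47\right) = -4 + \left(47 + 53 X\right) = 43 + 53 X$)
$4060 + d{\left(21 \right)} = 4060 + \left(43 + 53 \cdot 21\right) = 4060 + \left(43 + 1113\right) = 4060 + 1156 = 5216$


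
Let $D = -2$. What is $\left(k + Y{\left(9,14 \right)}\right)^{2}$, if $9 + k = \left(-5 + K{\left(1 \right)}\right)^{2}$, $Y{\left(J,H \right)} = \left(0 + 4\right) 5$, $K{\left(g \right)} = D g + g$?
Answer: $2209$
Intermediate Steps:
$K{\left(g \right)} = - g$ ($K{\left(g \right)} = - 2 g + g = - g$)
$Y{\left(J,H \right)} = 20$ ($Y{\left(J,H \right)} = 4 \cdot 5 = 20$)
$k = 27$ ($k = -9 + \left(-5 - 1\right)^{2} = -9 + \left(-6\right)^{2} = -9 + 36 = 27$)
$\left(k + Y{\left(9,14 \right)}\right)^{2} = \left(27 + 20\right)^{2} = 47^{2} = 2209$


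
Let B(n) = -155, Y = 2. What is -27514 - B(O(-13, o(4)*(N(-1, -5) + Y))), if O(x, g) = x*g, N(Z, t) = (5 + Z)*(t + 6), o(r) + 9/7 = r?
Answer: -27359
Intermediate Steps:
o(r) = -9/7 + r
N(Z, t) = (5 + Z)*(6 + t)
O(x, g) = g*x
-27514 - B(O(-13, o(4)*(N(-1, -5) + Y))) = -27514 - 1*(-155) = -27514 + 155 = -27359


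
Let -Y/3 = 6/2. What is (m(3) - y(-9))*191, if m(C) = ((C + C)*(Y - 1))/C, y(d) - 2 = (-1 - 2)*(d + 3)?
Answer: -7640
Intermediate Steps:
Y = -9 (Y = -18/2 = -3*3 = -9)
y(d) = -7 - 3*d (y(d) = 2 + (-1 - 2)*(d + 3) = 2 - 3*(3 + d) = 2 + (-9 - 3*d) = -7 - 3*d)
m(C) = -20 (m(C) = ((C + C)*(-9 - 1))/C = ((2*C)*(-10))/C = (-20*C)/C = -20)
(m(3) - y(-9))*191 = (-20 - (-7 - 3*(-9)))*191 = (-20 - (-7 + 27))*191 = (-20 - 1*20)*191 = (-20 - 20)*191 = -40*191 = -7640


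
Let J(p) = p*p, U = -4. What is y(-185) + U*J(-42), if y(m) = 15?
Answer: -7041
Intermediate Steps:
J(p) = p²
y(-185) + U*J(-42) = 15 - 4*(-42)² = 15 - 4*1764 = 15 - 7056 = -7041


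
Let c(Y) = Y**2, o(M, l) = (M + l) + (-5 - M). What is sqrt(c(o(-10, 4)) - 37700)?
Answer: I*sqrt(37699) ≈ 194.16*I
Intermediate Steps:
o(M, l) = -5 + l
sqrt(c(o(-10, 4)) - 37700) = sqrt((-5 + 4)**2 - 37700) = sqrt((-1)**2 - 37700) = sqrt(1 - 37700) = sqrt(-37699) = I*sqrt(37699)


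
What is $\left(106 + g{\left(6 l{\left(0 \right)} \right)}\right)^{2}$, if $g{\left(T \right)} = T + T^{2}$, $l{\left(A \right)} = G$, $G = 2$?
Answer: $68644$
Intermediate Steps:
$l{\left(A \right)} = 2$
$\left(106 + g{\left(6 l{\left(0 \right)} \right)}\right)^{2} = \left(106 + 6 \cdot 2 \left(1 + 6 \cdot 2\right)\right)^{2} = \left(106 + 12 \left(1 + 12\right)\right)^{2} = \left(106 + 12 \cdot 13\right)^{2} = \left(106 + 156\right)^{2} = 262^{2} = 68644$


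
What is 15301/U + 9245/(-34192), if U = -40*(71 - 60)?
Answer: -5991359/170960 ≈ -35.045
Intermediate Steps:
U = -440 (U = -40*11 = -440)
15301/U + 9245/(-34192) = 15301/(-440) + 9245/(-34192) = 15301*(-1/440) + 9245*(-1/34192) = -1391/40 - 9245/34192 = -5991359/170960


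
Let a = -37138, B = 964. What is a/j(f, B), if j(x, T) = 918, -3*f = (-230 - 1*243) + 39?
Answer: -18569/459 ≈ -40.455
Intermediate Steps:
f = 434/3 (f = -((-230 - 1*243) + 39)/3 = -((-230 - 243) + 39)/3 = -(-473 + 39)/3 = -1/3*(-434) = 434/3 ≈ 144.67)
a/j(f, B) = -37138/918 = -37138*1/918 = -18569/459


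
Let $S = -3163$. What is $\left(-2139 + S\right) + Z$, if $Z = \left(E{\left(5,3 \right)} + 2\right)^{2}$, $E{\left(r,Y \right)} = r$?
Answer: $-5253$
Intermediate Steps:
$Z = 49$ ($Z = \left(5 + 2\right)^{2} = 7^{2} = 49$)
$\left(-2139 + S\right) + Z = \left(-2139 - 3163\right) + 49 = -5302 + 49 = -5253$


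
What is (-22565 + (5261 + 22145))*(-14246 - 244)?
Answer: -70146090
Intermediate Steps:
(-22565 + (5261 + 22145))*(-14246 - 244) = (-22565 + 27406)*(-14490) = 4841*(-14490) = -70146090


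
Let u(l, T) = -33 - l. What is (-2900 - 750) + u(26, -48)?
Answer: -3709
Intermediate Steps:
(-2900 - 750) + u(26, -48) = (-2900 - 750) + (-33 - 1*26) = -3650 + (-33 - 26) = -3650 - 59 = -3709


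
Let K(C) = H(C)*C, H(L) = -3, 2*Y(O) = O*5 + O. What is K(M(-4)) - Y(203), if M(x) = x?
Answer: -597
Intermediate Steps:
Y(O) = 3*O (Y(O) = (O*5 + O)/2 = (5*O + O)/2 = (6*O)/2 = 3*O)
K(C) = -3*C
K(M(-4)) - Y(203) = -3*(-4) - 3*203 = 12 - 1*609 = 12 - 609 = -597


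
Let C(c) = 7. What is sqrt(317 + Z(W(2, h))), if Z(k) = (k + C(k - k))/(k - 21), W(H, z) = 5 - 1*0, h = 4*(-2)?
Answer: sqrt(1265)/2 ≈ 17.783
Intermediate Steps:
h = -8
W(H, z) = 5 (W(H, z) = 5 + 0 = 5)
Z(k) = (7 + k)/(-21 + k) (Z(k) = (k + 7)/(k - 21) = (7 + k)/(-21 + k))
sqrt(317 + Z(W(2, h))) = sqrt(317 + (7 + 5)/(-21 + 5)) = sqrt(317 + 12/(-16)) = sqrt(317 - 1/16*12) = sqrt(317 - 3/4) = sqrt(1265/4) = sqrt(1265)/2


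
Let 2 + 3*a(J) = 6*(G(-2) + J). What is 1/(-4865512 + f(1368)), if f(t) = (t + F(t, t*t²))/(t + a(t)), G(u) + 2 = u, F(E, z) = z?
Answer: -6143/26048676116 ≈ -2.3583e-7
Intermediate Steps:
G(u) = -2 + u
a(J) = -26/3 + 2*J (a(J) = -⅔ + (6*((-2 - 2) + J))/3 = -⅔ + (6*(-4 + J))/3 = -⅔ + (-24 + 6*J)/3 = -⅔ + (-8 + 2*J) = -26/3 + 2*J)
f(t) = (t + t³)/(-26/3 + 3*t) (f(t) = (t + t*t²)/(t + (-26/3 + 2*t)) = (t + t³)/(-26/3 + 3*t))
1/(-4865512 + f(1368)) = 1/(-4865512 + 3*1368*(1 + 1368²)/(-26 + 9*1368)) = 1/(-4865512 + 3*1368*(1 + 1871424)/(-26 + 12312)) = 1/(-4865512 + 3*1368*1871425/12286) = 1/(-4865512 + 3*1368*(1/12286)*1871425) = 1/(-4865512 + 3840164100/6143) = 1/(-26048676116/6143) = -6143/26048676116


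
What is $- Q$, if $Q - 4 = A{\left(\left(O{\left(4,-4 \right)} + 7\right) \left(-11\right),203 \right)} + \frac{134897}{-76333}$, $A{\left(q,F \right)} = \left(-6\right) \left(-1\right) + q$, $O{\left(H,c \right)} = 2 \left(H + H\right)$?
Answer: $\frac{18683816}{76333} \approx 244.77$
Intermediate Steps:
$O{\left(H,c \right)} = 4 H$ ($O{\left(H,c \right)} = 2 \cdot 2 H = 4 H$)
$A{\left(q,F \right)} = 6 + q$
$Q = - \frac{18683816}{76333}$ ($Q = 4 + \left(\left(6 + \left(4 \cdot 4 + 7\right) \left(-11\right)\right) + \frac{134897}{-76333}\right) = 4 + \left(\left(6 + \left(16 + 7\right) \left(-11\right)\right) + 134897 \left(- \frac{1}{76333}\right)\right) = 4 + \left(\left(6 + 23 \left(-11\right)\right) - \frac{134897}{76333}\right) = 4 + \left(\left(6 - 253\right) - \frac{134897}{76333}\right) = 4 - \frac{18989148}{76333} = - \frac{18683816}{76333} \approx -244.77$)
$- Q = \left(-1\right) \left(- \frac{18683816}{76333}\right) = \frac{18683816}{76333}$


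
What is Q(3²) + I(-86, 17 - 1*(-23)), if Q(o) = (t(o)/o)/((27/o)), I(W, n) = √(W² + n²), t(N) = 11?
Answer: 11/27 + 2*√2249 ≈ 95.255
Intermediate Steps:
Q(o) = 11/27 (Q(o) = (11/o)/((27/o)) = (11/o)*(o/27) = 11/27)
Q(3²) + I(-86, 17 - 1*(-23)) = 11/27 + √((-86)² + (17 - 1*(-23))²) = 11/27 + √(7396 + (17 + 23)²) = 11/27 + √(7396 + 40²) = 11/27 + √(7396 + 1600) = 11/27 + √8996 = 11/27 + 2*√2249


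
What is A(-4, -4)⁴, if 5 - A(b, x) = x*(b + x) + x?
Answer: 279841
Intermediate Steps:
A(b, x) = 5 - x - x*(b + x) (A(b, x) = 5 - (x*(b + x) + x) = 5 - (x + x*(b + x)) = 5 + (-x - x*(b + x)) = 5 - x - x*(b + x))
A(-4, -4)⁴ = (5 - 1*(-4) - 1*(-4)² - 1*(-4)*(-4))⁴ = (5 + 4 - 1*16 - 16)⁴ = (5 + 4 - 16 - 16)⁴ = (-23)⁴ = 279841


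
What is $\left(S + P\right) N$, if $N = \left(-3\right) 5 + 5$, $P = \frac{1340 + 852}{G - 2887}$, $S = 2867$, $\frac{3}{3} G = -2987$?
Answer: $- \frac{84192830}{2937} \approx -28666.0$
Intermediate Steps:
$G = -2987$
$P = - \frac{1096}{2937}$ ($P = \frac{1340 + 852}{-2987 - 2887} = \frac{2192}{-5874} = 2192 \left(- \frac{1}{5874}\right) = - \frac{1096}{2937} \approx -0.37317$)
$N = -10$ ($N = -15 + 5 = -10$)
$\left(S + P\right) N = \left(2867 - \frac{1096}{2937}\right) \left(-10\right) = \frac{8419283}{2937} \left(-10\right) = - \frac{84192830}{2937}$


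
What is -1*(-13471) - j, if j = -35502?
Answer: 48973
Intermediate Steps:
-1*(-13471) - j = -1*(-13471) - 1*(-35502) = 13471 + 35502 = 48973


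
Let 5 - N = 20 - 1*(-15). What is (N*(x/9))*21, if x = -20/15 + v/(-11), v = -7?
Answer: 1610/33 ≈ 48.788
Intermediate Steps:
x = -23/33 (x = -20/15 - 7/(-11) = -20*1/15 - 7*(-1/11) = -4/3 + 7/11 = -23/33 ≈ -0.69697)
N = -30 (N = 5 - (20 - 1*(-15)) = 5 - (20 + 15) = 5 - 1*35 = 5 - 35 = -30)
(N*(x/9))*21 = -(-230)/(11*9)*21 = -30*(-23/297)*21 = (230/99)*21 = 1610/33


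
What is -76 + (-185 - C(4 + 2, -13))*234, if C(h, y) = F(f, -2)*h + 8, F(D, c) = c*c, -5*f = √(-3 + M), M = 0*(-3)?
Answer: -50854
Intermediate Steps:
M = 0
f = -I*√3/5 (f = -√(-3 + 0)/5 = -I*√3/5 ≈ -0.34641*I)
F(D, c) = c²
C(h, y) = 8 + 4*h (C(h, y) = (-2)²*h + 8 = 4*h + 8 = 8 + 4*h)
-76 + (-185 - C(4 + 2, -13))*234 = -76 + (-185 - (8 + 4*(4 + 2)))*234 = -76 + (-185 - (8 + 4*6))*234 = -76 + (-185 - (8 + 24))*234 = -76 + (-185 - 1*32)*234 = -76 + (-185 - 32)*234 = -76 - 217*234 = -76 - 50778 = -50854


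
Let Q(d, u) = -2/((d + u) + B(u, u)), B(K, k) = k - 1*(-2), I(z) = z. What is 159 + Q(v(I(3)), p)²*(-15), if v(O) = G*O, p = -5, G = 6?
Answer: 792/5 ≈ 158.40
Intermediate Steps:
B(K, k) = 2 + k (B(K, k) = k + 2 = 2 + k)
v(O) = 6*O
Q(d, u) = -2/(2 + d + 2*u) (Q(d, u) = -2/((d + u) + (2 + u)) = -2/(2 + d + 2*u))
159 + Q(v(I(3)), p)²*(-15) = 159 + (-2/(2 + 6*3 + 2*(-5)))²*(-15) = 159 + (-2/(2 + 18 - 10))²*(-15) = 159 + (-2/10)²*(-15) = 159 + (-2*⅒)²*(-15) = 159 + (-⅕)²*(-15) = 159 + (1/25)*(-15) = 159 - ⅗ = 792/5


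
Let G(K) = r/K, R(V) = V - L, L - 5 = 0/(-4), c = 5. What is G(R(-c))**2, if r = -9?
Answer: 81/100 ≈ 0.81000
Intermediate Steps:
L = 5 (L = 5 + 0/(-4) = 5 + 0*(-1/4) = 5 + 0 = 5)
R(V) = -5 + V (R(V) = V - 1*5 = V - 5 = -5 + V)
G(K) = -9/K
G(R(-c))**2 = (-9/(-5 - 1*5))**2 = (-9/(-5 - 5))**2 = (-9/(-10))**2 = (-9*(-1/10))**2 = (9/10)**2 = 81/100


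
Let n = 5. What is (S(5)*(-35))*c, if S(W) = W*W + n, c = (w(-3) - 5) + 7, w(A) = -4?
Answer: 2100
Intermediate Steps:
c = -2 (c = (-4 - 5) + 7 = -9 + 7 = -2)
S(W) = 5 + W² (S(W) = W*W + 5 = W² + 5 = 5 + W²)
(S(5)*(-35))*c = ((5 + 5²)*(-35))*(-2) = ((5 + 25)*(-35))*(-2) = (30*(-35))*(-2) = -1050*(-2) = 2100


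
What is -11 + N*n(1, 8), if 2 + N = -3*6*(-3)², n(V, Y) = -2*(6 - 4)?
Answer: 645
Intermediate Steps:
n(V, Y) = -4 (n(V, Y) = -2*2 = -4)
N = -164 (N = -2 - 3*6*(-3)² = -2 - 18*9 = -2 - 162 = -164)
-11 + N*n(1, 8) = -11 - 164*(-4) = -11 + 656 = 645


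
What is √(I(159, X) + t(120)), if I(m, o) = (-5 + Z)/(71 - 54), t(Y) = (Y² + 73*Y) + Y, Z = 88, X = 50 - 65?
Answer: √6729331/17 ≈ 152.59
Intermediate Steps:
X = -15
t(Y) = Y² + 74*Y
I(m, o) = 83/17 (I(m, o) = (-5 + 88)/(71 - 54) = 83/17)
√(I(159, X) + t(120)) = √(83/17 + 120*(74 + 120)) = √(83/17 + 120*194) = √(83/17 + 23280) = √(395843/17) = √6729331/17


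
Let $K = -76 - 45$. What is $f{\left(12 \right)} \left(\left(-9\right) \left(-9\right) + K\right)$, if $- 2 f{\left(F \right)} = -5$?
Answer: $-100$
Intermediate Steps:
$f{\left(F \right)} = \frac{5}{2}$ ($f{\left(F \right)} = \left(- \frac{1}{2}\right) \left(-5\right) = \frac{5}{2}$)
$K = -121$ ($K = -76 - 45 = -121$)
$f{\left(12 \right)} \left(\left(-9\right) \left(-9\right) + K\right) = \frac{5 \left(\left(-9\right) \left(-9\right) - 121\right)}{2} = \frac{5 \left(81 - 121\right)}{2} = \frac{5}{2} \left(-40\right) = -100$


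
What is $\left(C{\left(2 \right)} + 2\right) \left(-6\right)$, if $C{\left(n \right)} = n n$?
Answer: $-36$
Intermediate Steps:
$C{\left(n \right)} = n^{2}$
$\left(C{\left(2 \right)} + 2\right) \left(-6\right) = \left(2^{2} + 2\right) \left(-6\right) = \left(4 + 2\right) \left(-6\right) = 6 \left(-6\right) = -36$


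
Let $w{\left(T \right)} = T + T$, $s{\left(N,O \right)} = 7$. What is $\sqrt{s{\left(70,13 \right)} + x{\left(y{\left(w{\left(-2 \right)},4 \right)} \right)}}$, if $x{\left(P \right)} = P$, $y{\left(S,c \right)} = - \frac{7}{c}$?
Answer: $\frac{\sqrt{21}}{2} \approx 2.2913$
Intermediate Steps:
$w{\left(T \right)} = 2 T$
$\sqrt{s{\left(70,13 \right)} + x{\left(y{\left(w{\left(-2 \right)},4 \right)} \right)}} = \sqrt{7 - \frac{7}{4}} = \sqrt{\frac{21}{4}} = \frac{\sqrt{21}}{2}$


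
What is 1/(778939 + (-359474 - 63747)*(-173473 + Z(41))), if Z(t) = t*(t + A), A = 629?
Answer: 1/61792314602 ≈ 1.6183e-11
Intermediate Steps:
Z(t) = t*(629 + t) (Z(t) = t*(t + 629) = t*(629 + t))
1/(778939 + (-359474 - 63747)*(-173473 + Z(41))) = 1/(778939 + (-359474 - 63747)*(-173473 + 41*(629 + 41))) = 1/(778939 - 423221*(-173473 + 41*670)) = 1/(778939 - 423221*(-173473 + 27470)) = 1/(778939 - 423221*(-146003)) = 1/(778939 + 61791535663) = 1/61792314602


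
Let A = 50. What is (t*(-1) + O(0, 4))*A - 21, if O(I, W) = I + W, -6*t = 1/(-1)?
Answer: 512/3 ≈ 170.67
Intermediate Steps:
t = ⅙ (t = -⅙/(-1) = -⅙*(-1) = ⅙ ≈ 0.16667)
(t*(-1) + O(0, 4))*A - 21 = ((⅙)*(-1) + (0 + 4))*50 - 21 = (-⅙ + 4)*50 - 21 = (23/6)*50 - 21 = 575/3 - 21 = 512/3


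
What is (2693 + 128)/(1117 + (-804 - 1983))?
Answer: -2821/1670 ≈ -1.6892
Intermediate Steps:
(2693 + 128)/(1117 + (-804 - 1983)) = 2821/(1117 - 2787) = 2821/(-1670) = 2821*(-1/1670) = -2821/1670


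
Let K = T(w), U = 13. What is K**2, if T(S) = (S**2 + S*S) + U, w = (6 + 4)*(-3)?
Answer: 3286969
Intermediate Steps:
w = -30 (w = 10*(-3) = -30)
T(S) = 13 + 2*S**2 (T(S) = (S**2 + S*S) + 13 = (S**2 + S**2) + 13 = 2*S**2 + 13 = 13 + 2*S**2)
K = 1813 (K = 13 + 2*(-30)**2 = 13 + 2*900 = 13 + 1800 = 1813)
K**2 = 1813**2 = 3286969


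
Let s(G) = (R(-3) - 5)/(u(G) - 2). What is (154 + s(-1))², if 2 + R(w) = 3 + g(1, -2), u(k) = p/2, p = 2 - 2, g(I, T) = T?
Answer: 24649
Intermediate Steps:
p = 0
u(k) = 0 (u(k) = 0/2 = 0*(½) = 0)
R(w) = -1 (R(w) = -2 + (3 - 2) = -2 + 1 = -1)
s(G) = 3 (s(G) = (-1 - 5)/(0 - 2) = -6/(-2) = -6*(-½) = 3)
(154 + s(-1))² = (154 + 3)² = 157² = 24649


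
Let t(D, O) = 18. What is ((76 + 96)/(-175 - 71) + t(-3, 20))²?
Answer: 4528384/15129 ≈ 299.32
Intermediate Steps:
((76 + 96)/(-175 - 71) + t(-3, 20))² = ((76 + 96)/(-175 - 71) + 18)² = (172/(-246) + 18)² = (172*(-1/246) + 18)² = (-86/123 + 18)² = (2128/123)² = 4528384/15129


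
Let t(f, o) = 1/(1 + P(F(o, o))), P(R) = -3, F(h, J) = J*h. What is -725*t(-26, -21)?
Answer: 725/2 ≈ 362.50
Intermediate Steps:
t(f, o) = -½ (t(f, o) = 1/(1 - 3) = 1/(-2) = -½)
-725*t(-26, -21) = -725*(-½) = 725/2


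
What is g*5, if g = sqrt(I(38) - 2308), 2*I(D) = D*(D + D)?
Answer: 60*I*sqrt(6) ≈ 146.97*I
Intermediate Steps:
I(D) = D**2 (I(D) = (D*(D + D))/2 = (D*(2*D))/2 = (2*D**2)/2 = D**2)
g = 12*I*sqrt(6) (g = sqrt(38**2 - 2308) = sqrt(1444 - 2308) = sqrt(-864) = 12*I*sqrt(6) ≈ 29.394*I)
g*5 = (12*I*sqrt(6))*5 = 60*I*sqrt(6)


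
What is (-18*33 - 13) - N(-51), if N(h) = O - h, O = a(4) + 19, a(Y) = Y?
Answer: -681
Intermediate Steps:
O = 23 (O = 4 + 19 = 23)
N(h) = 23 - h
(-18*33 - 13) - N(-51) = (-18*33 - 13) - (23 - 1*(-51)) = (-594 - 13) - (23 + 51) = -607 - 1*74 = -607 - 74 = -681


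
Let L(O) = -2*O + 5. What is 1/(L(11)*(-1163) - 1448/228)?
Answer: 57/1126585 ≈ 5.0595e-5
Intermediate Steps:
L(O) = 5 - 2*O
1/(L(11)*(-1163) - 1448/228) = 1/((5 - 2*11)*(-1163) - 1448/228) = 1/((5 - 22)*(-1163) - 1448*1/228) = 1/(-17*(-1163) - 362/57) = 1/(19771 - 362/57) = 1/(1126585/57) = 57/1126585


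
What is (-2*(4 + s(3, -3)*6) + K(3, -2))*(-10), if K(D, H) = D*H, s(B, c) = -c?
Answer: 500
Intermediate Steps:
(-2*(4 + s(3, -3)*6) + K(3, -2))*(-10) = (-2*(4 - 1*(-3)*6) + 3*(-2))*(-10) = (-2*(4 + 3*6) - 6)*(-10) = (-2*(4 + 18) - 6)*(-10) = (-2*22 - 6)*(-10) = (-44 - 6)*(-10) = -50*(-10) = 500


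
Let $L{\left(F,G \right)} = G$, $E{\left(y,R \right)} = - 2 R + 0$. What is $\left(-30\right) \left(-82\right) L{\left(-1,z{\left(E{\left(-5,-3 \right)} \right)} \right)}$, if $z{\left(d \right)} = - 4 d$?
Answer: $-59040$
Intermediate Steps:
$E{\left(y,R \right)} = - 2 R$
$\left(-30\right) \left(-82\right) L{\left(-1,z{\left(E{\left(-5,-3 \right)} \right)} \right)} = \left(-30\right) \left(-82\right) \left(- 4 \left(\left(-2\right) \left(-3\right)\right)\right) = 2460 \left(\left(-4\right) 6\right) = 2460 \left(-24\right) = -59040$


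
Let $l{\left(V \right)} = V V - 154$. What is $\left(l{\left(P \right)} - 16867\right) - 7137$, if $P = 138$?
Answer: $-5114$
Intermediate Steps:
$l{\left(V \right)} = -154 + V^{2}$ ($l{\left(V \right)} = V^{2} - 154 = -154 + V^{2}$)
$\left(l{\left(P \right)} - 16867\right) - 7137 = \left(\left(-154 + 138^{2}\right) - 16867\right) - 7137 = \left(\left(-154 + 19044\right) - 16867\right) - 7137 = \left(18890 - 16867\right) - 7137 = 2023 - 7137 = -5114$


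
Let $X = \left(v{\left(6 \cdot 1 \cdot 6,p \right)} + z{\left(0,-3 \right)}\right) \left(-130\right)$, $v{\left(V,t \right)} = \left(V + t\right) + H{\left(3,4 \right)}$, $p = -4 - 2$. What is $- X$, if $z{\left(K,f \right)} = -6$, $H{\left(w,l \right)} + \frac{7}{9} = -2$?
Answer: $\frac{24830}{9} \approx 2758.9$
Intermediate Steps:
$H{\left(w,l \right)} = - \frac{25}{9}$ ($H{\left(w,l \right)} = - \frac{7}{9} - 2 = - \frac{25}{9}$)
$p = -6$
$v{\left(V,t \right)} = - \frac{25}{9} + V + t$ ($v{\left(V,t \right)} = \left(V + t\right) - \frac{25}{9} = - \frac{25}{9} + V + t$)
$X = - \frac{24830}{9}$ ($X = \left(\left(- \frac{25}{9} + 6 \cdot 1 \cdot 6 - 6\right) - 6\right) \left(-130\right) = \left(\left(- \frac{25}{9} + 6 \cdot 6 - 6\right) - 6\right) \left(-130\right) = \left(\left(- \frac{25}{9} + 36 - 6\right) - 6\right) \left(-130\right) = \left(\frac{245}{9} - 6\right) \left(-130\right) = \frac{191}{9} \left(-130\right) = - \frac{24830}{9} \approx -2758.9$)
$- X = \left(-1\right) \left(- \frac{24830}{9}\right) = \frac{24830}{9}$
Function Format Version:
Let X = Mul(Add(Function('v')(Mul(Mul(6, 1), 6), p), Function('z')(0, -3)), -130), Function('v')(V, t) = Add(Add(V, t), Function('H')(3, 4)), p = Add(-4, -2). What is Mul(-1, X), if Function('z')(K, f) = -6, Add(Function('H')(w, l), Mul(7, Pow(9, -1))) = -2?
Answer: Rational(24830, 9) ≈ 2758.9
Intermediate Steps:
Function('H')(w, l) = Rational(-25, 9) (Function('H')(w, l) = Add(Rational(-7, 9), -2) = Rational(-25, 9))
p = -6
Function('v')(V, t) = Add(Rational(-25, 9), V, t) (Function('v')(V, t) = Add(Add(V, t), Rational(-25, 9)) = Add(Rational(-25, 9), V, t))
X = Rational(-24830, 9) (X = Mul(Add(Add(Rational(-25, 9), Mul(Mul(6, 1), 6), -6), -6), -130) = Mul(Add(Add(Rational(-25, 9), Mul(6, 6), -6), -6), -130) = Mul(Add(Add(Rational(-25, 9), 36, -6), -6), -130) = Mul(Add(Rational(245, 9), -6), -130) = Mul(Rational(191, 9), -130) = Rational(-24830, 9) ≈ -2758.9)
Mul(-1, X) = Mul(-1, Rational(-24830, 9)) = Rational(24830, 9)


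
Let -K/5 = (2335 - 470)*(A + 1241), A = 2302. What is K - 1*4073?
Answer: -33042548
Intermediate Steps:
K = -33038475 (K = -5*(2335 - 470)*(2302 + 1241) = -9325*3543 = -5*6607695 = -33038475)
K - 1*4073 = -33038475 - 1*4073 = -33038475 - 4073 = -33042548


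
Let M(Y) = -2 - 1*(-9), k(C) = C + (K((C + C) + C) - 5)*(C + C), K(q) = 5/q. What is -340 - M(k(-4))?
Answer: -347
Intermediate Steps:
k(C) = C + 2*C*(-5 + 5/(3*C)) (k(C) = C + (5/((C + C) + C) - 5)*(C + C) = C + (5/(2*C + C) - 5)*(2*C) = C + (5/((3*C)) - 5)*(2*C) = C + (5*(1/(3*C)) - 5)*(2*C) = C + (5/(3*C) - 5)*(2*C) = C + (-5 + 5/(3*C))*(2*C) = C + 2*C*(-5 + 5/(3*C)))
M(Y) = 7 (M(Y) = -2 + 9 = 7)
-340 - M(k(-4)) = -340 - 1*7 = -340 - 7 = -347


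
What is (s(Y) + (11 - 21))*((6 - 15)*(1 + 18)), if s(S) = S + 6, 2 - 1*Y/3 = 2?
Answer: 684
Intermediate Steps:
Y = 0 (Y = 6 - 3*2 = 6 - 6 = 0)
s(S) = 6 + S
(s(Y) + (11 - 21))*((6 - 15)*(1 + 18)) = ((6 + 0) + (11 - 21))*((6 - 15)*(1 + 18)) = (6 - 10)*(-9*19) = -4*(-171) = 684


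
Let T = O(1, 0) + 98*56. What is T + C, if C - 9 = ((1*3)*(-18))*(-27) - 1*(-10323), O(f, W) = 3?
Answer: 17281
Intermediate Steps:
T = 5491 (T = 3 + 98*56 = 3 + 5488 = 5491)
C = 11790 (C = 9 + (((1*3)*(-18))*(-27) - 1*(-10323)) = 9 + ((3*(-18))*(-27) + 10323) = 9 + (-54*(-27) + 10323) = 9 + (1458 + 10323) = 9 + 11781 = 11790)
T + C = 5491 + 11790 = 17281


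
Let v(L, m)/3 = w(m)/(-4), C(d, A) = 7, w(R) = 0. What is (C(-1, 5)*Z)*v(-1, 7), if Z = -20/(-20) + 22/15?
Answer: 0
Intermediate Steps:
Z = 37/15 (Z = -20*(-1/20) + 22*(1/15) = 1 + 22/15 = 37/15 ≈ 2.4667)
v(L, m) = 0 (v(L, m) = 3*(0/(-4)) = 3*(0*(-¼)) = 3*0 = 0)
(C(-1, 5)*Z)*v(-1, 7) = (7*(37/15))*0 = (259/15)*0 = 0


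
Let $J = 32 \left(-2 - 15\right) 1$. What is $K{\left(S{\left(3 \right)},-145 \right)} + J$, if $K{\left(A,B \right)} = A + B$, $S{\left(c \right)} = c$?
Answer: $-686$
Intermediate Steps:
$J = -544$ ($J = 32 \left(\left(-17\right) 1\right) = 32 \left(-17\right) = -544$)
$K{\left(S{\left(3 \right)},-145 \right)} + J = \left(3 - 145\right) - 544 = -142 - 544 = -686$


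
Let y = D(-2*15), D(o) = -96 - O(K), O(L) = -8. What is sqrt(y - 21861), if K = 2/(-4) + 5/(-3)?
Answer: I*sqrt(21949) ≈ 148.15*I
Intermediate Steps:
K = -13/6 (K = 2*(-1/4) + 5*(-1/3) = -1/2 - 5/3 = -13/6 ≈ -2.1667)
D(o) = -88 (D(o) = -96 - 1*(-8) = -96 + 8 = -88)
y = -88
sqrt(y - 21861) = sqrt(-88 - 21861) = sqrt(-21949) = I*sqrt(21949)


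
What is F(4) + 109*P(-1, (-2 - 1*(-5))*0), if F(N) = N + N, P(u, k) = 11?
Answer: 1207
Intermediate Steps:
F(N) = 2*N
F(4) + 109*P(-1, (-2 - 1*(-5))*0) = 2*4 + 109*11 = 8 + 1199 = 1207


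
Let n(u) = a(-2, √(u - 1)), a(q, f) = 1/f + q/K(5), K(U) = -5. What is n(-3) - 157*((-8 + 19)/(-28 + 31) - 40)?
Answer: 85571/15 - I/2 ≈ 5704.7 - 0.5*I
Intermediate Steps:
a(q, f) = 1/f - q/5 (a(q, f) = 1/f + q/(-5) = 1/f + q*(-⅕) = 1/f - q/5)
n(u) = ⅖ + (-1 + u)^(-½) (n(u) = 1/(√(u - 1)) - ⅕*(-2) = 1/(√(-1 + u)) + ⅖ = (-1 + u)^(-½) + ⅖ = ⅖ + (-1 + u)^(-½))
n(-3) - 157*((-8 + 19)/(-28 + 31) - 40) = (⅖ + (-1 - 3)^(-½)) - 157*((-8 + 19)/(-28 + 31) - 40) = (⅖ + (-4)^(-½)) - 157*(11/3 - 40) = (⅖ - I/2) - 157*(11*(⅓) - 40) = (⅖ - I/2) - 157*(11/3 - 40) = (⅖ - I/2) - 157*(-109/3) = (⅖ - I/2) + 17113/3 = 85571/15 - I/2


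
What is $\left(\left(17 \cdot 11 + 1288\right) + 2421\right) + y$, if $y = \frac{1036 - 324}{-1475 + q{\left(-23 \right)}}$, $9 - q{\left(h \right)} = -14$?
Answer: $\frac{1414070}{363} \approx 3895.5$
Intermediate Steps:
$q{\left(h \right)} = 23$ ($q{\left(h \right)} = 9 - -14 = 9 + 14 = 23$)
$y = - \frac{178}{363}$ ($y = \frac{1036 - 324}{-1475 + 23} = \frac{712}{-1452} = 712 \left(- \frac{1}{1452}\right) = - \frac{178}{363} \approx -0.49036$)
$\left(\left(17 \cdot 11 + 1288\right) + 2421\right) + y = \left(\left(17 \cdot 11 + 1288\right) + 2421\right) - \frac{178}{363} = \left(\left(187 + 1288\right) + 2421\right) - \frac{178}{363} = \left(1475 + 2421\right) - \frac{178}{363} = 3896 - \frac{178}{363} = \frac{1414070}{363}$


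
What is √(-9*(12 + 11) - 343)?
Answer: 5*I*√22 ≈ 23.452*I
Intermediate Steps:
√(-9*(12 + 11) - 343) = √(-9*23 - 343) = √(-207 - 343) = √(-550) = 5*I*√22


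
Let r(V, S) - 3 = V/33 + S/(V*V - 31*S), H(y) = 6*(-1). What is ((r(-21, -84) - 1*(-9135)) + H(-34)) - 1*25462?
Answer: -26047409/1595 ≈ -16331.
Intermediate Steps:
H(y) = -6
r(V, S) = 3 + V/33 + S/(V² - 31*S) (r(V, S) = 3 + (V/33 + S/(V*V - 31*S)) = 3 + (V*(1/33) + S/(V² - 31*S)) = 3 + (V/33 + S/(V² - 31*S)) = 3 + V/33 + S/(V² - 31*S))
((r(-21, -84) - 1*(-9135)) + H(-34)) - 1*25462 = (((-1*(-21)³ - 99*(-21)² + 3036*(-84) + 31*(-84)*(-21))/(33*(-1*(-21)² + 31*(-84))) - 1*(-9135)) - 6) - 1*25462 = (((-1*(-9261) - 99*441 - 255024 + 54684)/(33*(-1*441 - 2604)) + 9135) - 6) - 25462 = (((9261 - 43659 - 255024 + 54684)/(33*(-441 - 2604)) + 9135) - 6) - 25462 = (((1/33)*(-234738)/(-3045) + 9135) - 6) - 25462 = (((1/33)*(-1/3045)*(-234738) + 9135) - 6) - 25462 = ((3726/1595 + 9135) - 6) - 25462 = (14574051/1595 - 6) - 25462 = 14564481/1595 - 25462 = -26047409/1595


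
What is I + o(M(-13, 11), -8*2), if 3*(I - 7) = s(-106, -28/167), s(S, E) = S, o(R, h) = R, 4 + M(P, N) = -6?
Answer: -115/3 ≈ -38.333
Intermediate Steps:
M(P, N) = -10 (M(P, N) = -4 - 6 = -10)
I = -85/3 (I = 7 + (1/3)*(-106) = 7 - 106/3 = -85/3 ≈ -28.333)
I + o(M(-13, 11), -8*2) = -85/3 - 10 = -115/3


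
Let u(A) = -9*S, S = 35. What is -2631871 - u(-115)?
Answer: -2631556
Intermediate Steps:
u(A) = -315 (u(A) = -9*35 = -315)
-2631871 - u(-115) = -2631871 - 1*(-315) = -2631871 + 315 = -2631556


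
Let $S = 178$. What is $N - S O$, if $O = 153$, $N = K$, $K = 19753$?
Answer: $-7481$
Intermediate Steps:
$N = 19753$
$N - S O = 19753 - 178 \cdot 153 = 19753 - 27234 = -7481$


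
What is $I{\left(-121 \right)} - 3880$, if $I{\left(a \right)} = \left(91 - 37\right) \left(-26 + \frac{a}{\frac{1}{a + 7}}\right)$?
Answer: $739592$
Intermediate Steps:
$I{\left(a \right)} = -1404 + 54 a \left(7 + a\right)$ ($I{\left(a \right)} = 54 \left(-26 + \frac{a}{\frac{1}{7 + a}}\right) = 54 \left(-26 + a \left(7 + a\right)\right) = -1404 + 54 a \left(7 + a\right)$)
$I{\left(-121 \right)} - 3880 = \left(-1404 + 54 \left(-121\right)^{2} + 378 \left(-121\right)\right) - 3880 = \left(-1404 + 54 \cdot 14641 - 45738\right) - 3880 = \left(-1404 + 790614 - 45738\right) - 3880 = 743472 - 3880 = 739592$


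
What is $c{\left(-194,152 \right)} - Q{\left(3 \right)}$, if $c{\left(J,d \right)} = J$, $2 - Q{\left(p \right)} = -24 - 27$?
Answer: $-247$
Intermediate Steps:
$Q{\left(p \right)} = 53$ ($Q{\left(p \right)} = 2 - \left(-24 - 27\right) = 2 - -51 = 2 + 51 = 53$)
$c{\left(-194,152 \right)} - Q{\left(3 \right)} = -194 - 53 = -247$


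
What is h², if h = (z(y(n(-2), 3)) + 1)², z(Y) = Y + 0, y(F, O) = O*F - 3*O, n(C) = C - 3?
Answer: 279841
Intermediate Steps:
n(C) = -3 + C
y(F, O) = -3*O + F*O (y(F, O) = F*O - 3*O = -3*O + F*O)
z(Y) = Y
h = 529 (h = (3*(-3 + (-3 - 2)) + 1)² = (3*(-3 - 5) + 1)² = (3*(-8) + 1)² = (-24 + 1)² = (-23)² = 529)
h² = 529² = 279841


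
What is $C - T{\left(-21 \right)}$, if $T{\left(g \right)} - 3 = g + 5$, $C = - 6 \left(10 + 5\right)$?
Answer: $-77$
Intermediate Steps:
$C = -90$ ($C = \left(-6\right) 15 = -90$)
$T{\left(g \right)} = 8 + g$ ($T{\left(g \right)} = 3 + \left(g + 5\right) = 3 + \left(5 + g\right) = 8 + g$)
$C - T{\left(-21 \right)} = -90 - \left(8 - 21\right) = -90 - -13 = -90 + 13 = -77$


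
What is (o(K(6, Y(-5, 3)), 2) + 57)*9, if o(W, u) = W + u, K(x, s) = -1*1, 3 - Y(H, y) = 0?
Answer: 522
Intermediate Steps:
Y(H, y) = 3 (Y(H, y) = 3 - 1*0 = 3 + 0 = 3)
K(x, s) = -1
(o(K(6, Y(-5, 3)), 2) + 57)*9 = ((-1 + 2) + 57)*9 = (1 + 57)*9 = 58*9 = 522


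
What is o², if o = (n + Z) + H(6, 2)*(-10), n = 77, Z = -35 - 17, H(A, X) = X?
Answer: 25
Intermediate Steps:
Z = -52
o = 5 (o = (77 - 52) + 2*(-10) = 25 - 20 = 5)
o² = 5² = 25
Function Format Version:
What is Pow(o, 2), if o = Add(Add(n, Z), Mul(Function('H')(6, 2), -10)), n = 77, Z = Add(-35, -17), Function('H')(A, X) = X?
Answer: 25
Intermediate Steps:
Z = -52
o = 5 (o = Add(Add(77, -52), Mul(2, -10)) = Add(25, -20) = 5)
Pow(o, 2) = Pow(5, 2) = 25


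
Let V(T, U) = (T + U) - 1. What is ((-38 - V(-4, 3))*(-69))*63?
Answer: 156492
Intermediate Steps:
V(T, U) = -1 + T + U
((-38 - V(-4, 3))*(-69))*63 = ((-38 - (-1 - 4 + 3))*(-69))*63 = ((-38 - 1*(-2))*(-69))*63 = ((-38 + 2)*(-69))*63 = -36*(-69)*63 = 2484*63 = 156492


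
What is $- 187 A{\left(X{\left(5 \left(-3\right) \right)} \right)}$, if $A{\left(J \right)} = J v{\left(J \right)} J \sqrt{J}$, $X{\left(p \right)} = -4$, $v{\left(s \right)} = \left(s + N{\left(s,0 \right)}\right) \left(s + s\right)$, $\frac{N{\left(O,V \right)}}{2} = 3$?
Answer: $95744 i \approx 95744.0 i$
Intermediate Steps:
$N{\left(O,V \right)} = 6$ ($N{\left(O,V \right)} = 2 \cdot 3 = 6$)
$v{\left(s \right)} = 2 s \left(6 + s\right)$ ($v{\left(s \right)} = \left(s + 6\right) \left(s + s\right) = \left(6 + s\right) 2 s = 2 s \left(6 + s\right)$)
$A{\left(J \right)} = 2 J^{\frac{7}{2}} \left(6 + J\right)$ ($A{\left(J \right)} = J 2 J \left(6 + J\right) J \sqrt{J} = 2 J^{2} \left(6 + J\right) J \sqrt{J} = 2 J^{3} \left(6 + J\right) \sqrt{J} = 2 J^{\frac{7}{2}} \left(6 + J\right)$)
$- 187 A{\left(X{\left(5 \left(-3\right) \right)} \right)} = - 187 \cdot 2 \left(-4\right)^{\frac{7}{2}} \left(6 - 4\right) = - 187 \cdot 2 \left(- 128 i\right) 2 = - 187 \left(- 512 i\right) = 95744 i$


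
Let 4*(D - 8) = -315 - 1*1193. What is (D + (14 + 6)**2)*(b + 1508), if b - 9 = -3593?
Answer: -64356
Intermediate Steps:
b = -3584 (b = 9 - 3593 = -3584)
D = -369 (D = 8 + (-315 - 1*1193)/4 = 8 + (-315 - 1193)/4 = 8 + (1/4)*(-1508) = 8 - 377 = -369)
(D + (14 + 6)**2)*(b + 1508) = (-369 + (14 + 6)**2)*(-3584 + 1508) = (-369 + 20**2)*(-2076) = (-369 + 400)*(-2076) = 31*(-2076) = -64356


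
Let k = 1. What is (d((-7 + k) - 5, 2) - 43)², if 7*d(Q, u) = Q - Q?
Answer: 1849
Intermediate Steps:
d(Q, u) = 0 (d(Q, u) = (Q - Q)/7 = (⅐)*0 = 0)
(d((-7 + k) - 5, 2) - 43)² = (0 - 43)² = (-43)² = 1849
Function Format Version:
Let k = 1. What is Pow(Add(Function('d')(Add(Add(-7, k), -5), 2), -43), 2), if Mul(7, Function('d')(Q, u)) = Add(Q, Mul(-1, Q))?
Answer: 1849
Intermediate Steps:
Function('d')(Q, u) = 0 (Function('d')(Q, u) = Mul(Rational(1, 7), Add(Q, Mul(-1, Q))) = Mul(Rational(1, 7), 0) = 0)
Pow(Add(Function('d')(Add(Add(-7, k), -5), 2), -43), 2) = Pow(Add(0, -43), 2) = Pow(-43, 2) = 1849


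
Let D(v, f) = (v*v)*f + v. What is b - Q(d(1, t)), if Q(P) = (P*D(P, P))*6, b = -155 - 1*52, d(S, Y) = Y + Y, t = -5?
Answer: -60807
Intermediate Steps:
d(S, Y) = 2*Y
b = -207 (b = -155 - 52 = -207)
D(v, f) = v + f*v² (D(v, f) = v²*f + v = f*v² + v = v + f*v²)
Q(P) = 6*P²*(1 + P²) (Q(P) = (P*(P*(1 + P*P)))*6 = (P*(P*(1 + P²)))*6 = (P²*(1 + P²))*6 = 6*P²*(1 + P²))
b - Q(d(1, t)) = -207 - 6*(2*(-5))²*(1 + (2*(-5))²) = -207 - 6*(-10)²*(1 + (-10)²) = -207 - 6*100*(1 + 100) = -207 - 6*100*101 = -207 - 1*60600 = -207 - 60600 = -60807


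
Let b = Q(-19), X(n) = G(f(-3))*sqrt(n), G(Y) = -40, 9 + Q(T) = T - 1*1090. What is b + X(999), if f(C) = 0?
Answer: -1118 - 120*sqrt(111) ≈ -2382.3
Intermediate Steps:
Q(T) = -1099 + T (Q(T) = -9 + (T - 1*1090) = -9 + (T - 1090) = -9 + (-1090 + T) = -1099 + T)
X(n) = -40*sqrt(n)
b = -1118 (b = -1099 - 19 = -1118)
b + X(999) = -1118 - 120*sqrt(111)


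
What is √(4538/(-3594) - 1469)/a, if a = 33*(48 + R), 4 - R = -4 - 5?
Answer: I*√4747785414/3617361 ≈ 0.019048*I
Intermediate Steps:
R = 13 (R = 4 - (-4 - 5) = 4 - 1*(-9) = 4 + 9 = 13)
a = 2013 (a = 33*(48 + 13) = 33*61 = 2013)
√(4538/(-3594) - 1469)/a = √(4538/(-3594) - 1469)/2013 = √(4538*(-1/3594) - 1469)*(1/2013) = √(-2269/1797 - 1469)*(1/2013) = √(-2642062/1797)*(1/2013) = (I*√4747785414/1797)*(1/2013) = I*√4747785414/3617361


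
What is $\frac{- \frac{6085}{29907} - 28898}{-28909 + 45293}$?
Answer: $- \frac{864258571}{489996288} \approx -1.7638$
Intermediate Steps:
$\frac{- \frac{6085}{29907} - 28898}{-28909 + 45293} = \frac{\left(-6085\right) \frac{1}{29907} - 28898}{16384} = \left(- \frac{6085}{29907} - 28898\right) \frac{1}{16384} = \left(- \frac{864258571}{29907}\right) \frac{1}{16384} = - \frac{864258571}{489996288}$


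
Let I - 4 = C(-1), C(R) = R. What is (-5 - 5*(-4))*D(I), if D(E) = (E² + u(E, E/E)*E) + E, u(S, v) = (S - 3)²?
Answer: 180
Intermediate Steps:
u(S, v) = (-3 + S)²
I = 3 (I = 4 - 1 = 3)
D(E) = E + E² + E*(-3 + E)² (D(E) = (E² + (-3 + E)²*E) + E = (E² + E*(-3 + E)²) + E = E + E² + E*(-3 + E)²)
(-5 - 5*(-4))*D(I) = (-5 - 5*(-4))*(3*(1 + 3 + (-3 + 3)²)) = (-5 + 20)*(3*(1 + 3 + 0²)) = 15*(3*(1 + 3 + 0)) = 15*(3*4) = 15*12 = 180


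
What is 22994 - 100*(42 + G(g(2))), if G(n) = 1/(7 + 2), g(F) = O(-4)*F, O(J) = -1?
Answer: 169046/9 ≈ 18783.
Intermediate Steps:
g(F) = -F
G(n) = ⅑ (G(n) = 1/9 = ⅑)
22994 - 100*(42 + G(g(2))) = 22994 - 100*(42 + ⅑) = 22994 - 100*379/9 = 22994 - 37900/9 = 169046/9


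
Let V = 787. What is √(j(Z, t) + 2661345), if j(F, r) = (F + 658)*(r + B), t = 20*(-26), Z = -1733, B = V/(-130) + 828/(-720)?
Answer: √2182188255/26 ≈ 1796.7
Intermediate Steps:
B = -1873/260 (B = 787/(-130) + 828/(-720) = 787*(-1/130) + 828*(-1/720) = -787/130 - 23/20 = -1873/260 ≈ -7.2038)
t = -520
j(F, r) = (658 + F)*(-1873/260 + r) (j(F, r) = (F + 658)*(r - 1873/260) = (658 + F)*(-1873/260 + r))
√(j(Z, t) + 2661345) = √((-616217/130 + 658*(-520) - 1873/260*(-1733) - 1733*(-520)) + 2661345) = √((-616217/130 - 342160 + 3245909/260 + 901160) + 2661345) = √(29470695/52 + 2661345) = √(167860635/52) = √2182188255/26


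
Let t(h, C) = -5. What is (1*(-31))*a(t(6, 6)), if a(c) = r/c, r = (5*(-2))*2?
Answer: -124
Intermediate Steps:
r = -20 (r = -10*2 = -20)
a(c) = -20/c
(1*(-31))*a(t(6, 6)) = (1*(-31))*(-20/(-5)) = -(-620)*(-1)/5 = -31*4 = -124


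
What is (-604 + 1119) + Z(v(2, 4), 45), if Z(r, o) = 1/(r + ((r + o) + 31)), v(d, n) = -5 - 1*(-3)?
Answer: 37081/72 ≈ 515.01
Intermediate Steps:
v(d, n) = -2 (v(d, n) = -5 + 3 = -2)
Z(r, o) = 1/(31 + o + 2*r) (Z(r, o) = 1/(r + ((o + r) + 31)) = 1/(r + (31 + o + r)) = 1/(31 + o + 2*r))
(-604 + 1119) + Z(v(2, 4), 45) = (-604 + 1119) + 1/(31 + 45 + 2*(-2)) = 515 + 1/(31 + 45 - 4) = 515 + 1/72 = 37081/72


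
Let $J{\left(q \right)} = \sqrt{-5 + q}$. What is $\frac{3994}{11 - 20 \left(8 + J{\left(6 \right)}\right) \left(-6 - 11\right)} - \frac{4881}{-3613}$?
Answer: $\frac{29419873}{11095523} \approx 2.6515$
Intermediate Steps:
$\frac{3994}{11 - 20 \left(8 + J{\left(6 \right)}\right) \left(-6 - 11\right)} - \frac{4881}{-3613} = \frac{3994}{11 - 20 \left(8 + \sqrt{-5 + 6}\right) \left(-6 - 11\right)} - \frac{4881}{-3613} = \frac{3994}{11 - 20 \left(8 + \sqrt{1}\right) \left(-17\right)} - - \frac{4881}{3613} = \frac{3994}{11 - 20 \left(8 + 1\right) \left(-17\right)} + \frac{4881}{3613} = \frac{3994}{11 - 20 \cdot 9 \left(-17\right)} + \frac{4881}{3613} = \frac{3994}{11 - -3060} + \frac{4881}{3613} = \frac{3994}{11 + 3060} + \frac{4881}{3613} = \frac{3994}{3071} + \frac{4881}{3613} = \frac{29419873}{11095523}$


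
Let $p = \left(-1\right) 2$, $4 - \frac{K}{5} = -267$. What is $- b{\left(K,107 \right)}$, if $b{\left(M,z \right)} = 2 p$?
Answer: $4$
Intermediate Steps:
$K = 1355$ ($K = 20 - -1335 = 20 + 1335 = 1355$)
$p = -2$
$b{\left(M,z \right)} = -4$ ($b{\left(M,z \right)} = 2 \left(-2\right) = -4$)
$- b{\left(K,107 \right)} = \left(-1\right) \left(-4\right) = 4$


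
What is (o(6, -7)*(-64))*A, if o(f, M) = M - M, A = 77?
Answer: 0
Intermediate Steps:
o(f, M) = 0
(o(6, -7)*(-64))*A = (0*(-64))*77 = 0*77 = 0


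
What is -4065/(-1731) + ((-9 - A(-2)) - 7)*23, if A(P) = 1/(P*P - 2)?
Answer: -435233/1154 ≈ -377.15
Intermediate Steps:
A(P) = 1/(-2 + P²) (A(P) = 1/(P² - 2) = 1/(-2 + P²))
-4065/(-1731) + ((-9 - A(-2)) - 7)*23 = -4065/(-1731) + ((-9 - 1/(-2 + (-2)²)) - 7)*23 = -4065*(-1/1731) + ((-9 - 1/(-2 + 4)) - 7)*23 = 1355/577 + ((-9 - 1/2) - 7)*23 = 1355/577 + ((-9 - 1*½) - 7)*23 = 1355/577 + ((-9 - ½) - 7)*23 = 1355/577 + (-19/2 - 7)*23 = 1355/577 - 33/2*23 = 1355/577 - 759/2 = -435233/1154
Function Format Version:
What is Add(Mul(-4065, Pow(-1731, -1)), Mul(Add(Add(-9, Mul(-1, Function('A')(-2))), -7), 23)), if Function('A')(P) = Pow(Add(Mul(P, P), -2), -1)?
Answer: Rational(-435233, 1154) ≈ -377.15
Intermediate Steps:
Function('A')(P) = Pow(Add(-2, Pow(P, 2)), -1) (Function('A')(P) = Pow(Add(Pow(P, 2), -2), -1) = Pow(Add(-2, Pow(P, 2)), -1))
Add(Mul(-4065, Pow(-1731, -1)), Mul(Add(Add(-9, Mul(-1, Function('A')(-2))), -7), 23)) = Add(Mul(-4065, Pow(-1731, -1)), Mul(Add(Add(-9, Mul(-1, Pow(Add(-2, Pow(-2, 2)), -1))), -7), 23)) = Add(Mul(-4065, Rational(-1, 1731)), Mul(Add(Add(-9, Mul(-1, Pow(Add(-2, 4), -1))), -7), 23)) = Add(Rational(1355, 577), Mul(Add(Add(-9, Mul(-1, Pow(2, -1))), -7), 23)) = Add(Rational(1355, 577), Mul(Add(Add(-9, Mul(-1, Rational(1, 2))), -7), 23)) = Add(Rational(1355, 577), Mul(Add(Add(-9, Rational(-1, 2)), -7), 23)) = Add(Rational(1355, 577), Mul(Add(Rational(-19, 2), -7), 23)) = Add(Rational(1355, 577), Mul(Rational(-33, 2), 23)) = Add(Rational(1355, 577), Rational(-759, 2)) = Rational(-435233, 1154)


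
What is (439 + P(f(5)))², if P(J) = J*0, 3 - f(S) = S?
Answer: 192721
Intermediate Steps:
f(S) = 3 - S
P(J) = 0
(439 + P(f(5)))² = (439 + 0)² = 439² = 192721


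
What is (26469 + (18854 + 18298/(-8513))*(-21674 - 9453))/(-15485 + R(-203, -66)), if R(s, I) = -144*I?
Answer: 4995216290511/50916253 ≈ 98107.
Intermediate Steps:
(26469 + (18854 + 18298/(-8513))*(-21674 - 9453))/(-15485 + R(-203, -66)) = (26469 + (18854 + 18298/(-8513))*(-21674 - 9453))/(-15485 - 144*(-66)) = (26469 + (18854 + 18298*(-1/8513))*(-31127))/(-15485 + 9504) = (26469 + (18854 - 18298/8513)*(-31127))/(-5981) = (26469 + (160485804/8513)*(-31127))*(-1/5981) = (26469 - 4995441621108/8513)*(-1/5981) = -4995216290511/8513*(-1/5981) = 4995216290511/50916253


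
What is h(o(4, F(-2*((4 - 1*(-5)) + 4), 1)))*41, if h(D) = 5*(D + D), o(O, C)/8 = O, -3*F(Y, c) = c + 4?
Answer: 13120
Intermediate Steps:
F(Y, c) = -4/3 - c/3 (F(Y, c) = -(c + 4)/3 = -(4 + c)/3 = -4/3 - c/3)
o(O, C) = 8*O
h(D) = 10*D (h(D) = 5*(2*D) = 10*D)
h(o(4, F(-2*((4 - 1*(-5)) + 4), 1)))*41 = (10*(8*4))*41 = (10*32)*41 = 320*41 = 13120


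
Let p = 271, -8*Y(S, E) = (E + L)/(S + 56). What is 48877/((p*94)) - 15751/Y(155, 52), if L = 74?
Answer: 338650461307/1604862 ≈ 2.1102e+5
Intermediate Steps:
Y(S, E) = -(74 + E)/(8*(56 + S)) (Y(S, E) = -(E + 74)/(8*(S + 56)) = -(74 + E)/(8*(56 + S)))
48877/((p*94)) - 15751/Y(155, 52) = 48877/((271*94)) - 15751*8*(56 + 155)/(-74 - 1*52) = 48877/25474 - 15751*1688/(-74 - 52) = 48877*(1/25474) - 15751/((1/8)*(1/211)*(-126)) = 48877/25474 - 15751/(-63/844) = 48877/25474 - 15751*(-844/63) = 48877/25474 + 13293844/63 = 338650461307/1604862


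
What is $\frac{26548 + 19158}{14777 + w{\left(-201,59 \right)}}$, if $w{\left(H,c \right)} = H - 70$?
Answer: $\frac{22853}{7253} \approx 3.1508$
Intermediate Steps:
$w{\left(H,c \right)} = -70 + H$ ($w{\left(H,c \right)} = H - 70 = -70 + H$)
$\frac{26548 + 19158}{14777 + w{\left(-201,59 \right)}} = \frac{26548 + 19158}{14777 - 271} = \frac{45706}{14777 - 271} = \frac{45706}{14506} = 45706 \cdot \frac{1}{14506} = \frac{22853}{7253}$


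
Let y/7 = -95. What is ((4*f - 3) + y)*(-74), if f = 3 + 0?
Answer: 48544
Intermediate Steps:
y = -665 (y = 7*(-95) = -665)
f = 3
((4*f - 3) + y)*(-74) = ((4*3 - 3) - 665)*(-74) = ((12 - 3) - 665)*(-74) = (9 - 665)*(-74) = -656*(-74) = 48544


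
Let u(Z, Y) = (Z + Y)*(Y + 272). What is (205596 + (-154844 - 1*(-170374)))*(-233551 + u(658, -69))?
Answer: -25204825984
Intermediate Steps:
u(Z, Y) = (272 + Y)*(Y + Z) (u(Z, Y) = (Y + Z)*(272 + Y) = (272 + Y)*(Y + Z))
(205596 + (-154844 - 1*(-170374)))*(-233551 + u(658, -69)) = (205596 + (-154844 - 1*(-170374)))*(-233551 + ((-69)² + 272*(-69) + 272*658 - 69*658)) = (205596 + (-154844 + 170374))*(-233551 + (4761 - 18768 + 178976 - 45402)) = (205596 + 15530)*(-233551 + 119567) = 221126*(-113984) = -25204825984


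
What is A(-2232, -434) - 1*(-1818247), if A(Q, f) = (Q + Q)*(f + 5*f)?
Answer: 13442503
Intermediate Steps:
A(Q, f) = 12*Q*f (A(Q, f) = (2*Q)*(6*f) = 12*Q*f)
A(-2232, -434) - 1*(-1818247) = 12*(-2232)*(-434) - 1*(-1818247) = 11624256 + 1818247 = 13442503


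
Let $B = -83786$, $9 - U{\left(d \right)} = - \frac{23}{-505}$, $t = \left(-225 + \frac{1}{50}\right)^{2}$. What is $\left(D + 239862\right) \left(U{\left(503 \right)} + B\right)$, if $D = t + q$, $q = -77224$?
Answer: $- \frac{5638890001596852}{315625} \approx -1.7866 \cdot 10^{10}$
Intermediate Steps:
$t = \frac{126540001}{2500}$ ($t = \left(-225 + \frac{1}{50}\right)^{2} = \left(- \frac{11249}{50}\right)^{2} = \frac{126540001}{2500} \approx 50616.0$)
$U{\left(d \right)} = \frac{4522}{505}$ ($U{\left(d \right)} = 9 - - \frac{23}{-505} = 9 - \left(-23\right) \left(- \frac{1}{505}\right) = 9 - \frac{23}{505} = \frac{4522}{505}$)
$D = - \frac{66519999}{2500}$ ($D = \frac{126540001}{2500} - 77224 = - \frac{66519999}{2500} \approx -26608.0$)
$\left(D + 239862\right) \left(U{\left(503 \right)} + B\right) = \left(- \frac{66519999}{2500} + 239862\right) \left(\frac{4522}{505} - 83786\right) = \frac{533135001}{2500} \left(- \frac{42307408}{505}\right) = - \frac{5638890001596852}{315625}$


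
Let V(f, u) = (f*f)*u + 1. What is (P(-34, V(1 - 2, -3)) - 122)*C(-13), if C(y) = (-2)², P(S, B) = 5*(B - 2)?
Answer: -568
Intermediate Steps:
V(f, u) = 1 + u*f² (V(f, u) = f²*u + 1 = u*f² + 1 = 1 + u*f²)
P(S, B) = -10 + 5*B (P(S, B) = 5*(-2 + B) = -10 + 5*B)
C(y) = 4
(P(-34, V(1 - 2, -3)) - 122)*C(-13) = ((-10 + 5*(1 - 3*(1 - 2)²)) - 122)*4 = ((-10 + 5*(1 - 3*(-1)²)) - 122)*4 = ((-10 + 5*(1 - 3*1)) - 122)*4 = ((-10 + 5*(1 - 3)) - 122)*4 = ((-10 + 5*(-2)) - 122)*4 = ((-10 - 10) - 122)*4 = (-20 - 122)*4 = -142*4 = -568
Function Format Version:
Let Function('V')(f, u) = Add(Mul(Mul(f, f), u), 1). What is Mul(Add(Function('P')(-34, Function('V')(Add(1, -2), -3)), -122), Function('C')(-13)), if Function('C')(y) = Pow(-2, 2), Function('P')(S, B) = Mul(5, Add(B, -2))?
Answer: -568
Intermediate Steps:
Function('V')(f, u) = Add(1, Mul(u, Pow(f, 2))) (Function('V')(f, u) = Add(Mul(Pow(f, 2), u), 1) = Add(Mul(u, Pow(f, 2)), 1) = Add(1, Mul(u, Pow(f, 2))))
Function('P')(S, B) = Add(-10, Mul(5, B)) (Function('P')(S, B) = Mul(5, Add(-2, B)) = Add(-10, Mul(5, B)))
Function('C')(y) = 4
Mul(Add(Function('P')(-34, Function('V')(Add(1, -2), -3)), -122), Function('C')(-13)) = Mul(Add(Add(-10, Mul(5, Add(1, Mul(-3, Pow(Add(1, -2), 2))))), -122), 4) = Mul(Add(Add(-10, Mul(5, Add(1, Mul(-3, Pow(-1, 2))))), -122), 4) = Mul(Add(Add(-10, Mul(5, Add(1, Mul(-3, 1)))), -122), 4) = Mul(Add(Add(-10, Mul(5, Add(1, -3))), -122), 4) = Mul(Add(Add(-10, Mul(5, -2)), -122), 4) = Mul(Add(Add(-10, -10), -122), 4) = Mul(Add(-20, -122), 4) = Mul(-142, 4) = -568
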